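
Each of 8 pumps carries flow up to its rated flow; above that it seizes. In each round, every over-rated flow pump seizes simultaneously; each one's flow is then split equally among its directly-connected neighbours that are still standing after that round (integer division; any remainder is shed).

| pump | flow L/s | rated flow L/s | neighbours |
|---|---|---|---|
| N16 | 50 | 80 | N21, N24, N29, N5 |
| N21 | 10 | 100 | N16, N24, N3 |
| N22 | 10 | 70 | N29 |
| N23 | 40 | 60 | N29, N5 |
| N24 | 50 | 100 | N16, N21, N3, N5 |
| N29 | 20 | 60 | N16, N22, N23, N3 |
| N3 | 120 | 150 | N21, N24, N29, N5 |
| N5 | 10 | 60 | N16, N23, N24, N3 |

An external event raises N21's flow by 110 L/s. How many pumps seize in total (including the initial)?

Round 1 — N21 at 120 > 100. N21 seizes.
  N21 sheds 120 L/s to N16, N24, N3: 40 each.
    N16: 50+40 = 90 > 80
    N24: 50+40 = 90 ≤ 100
    N3: 120+40 = 160 > 150
Round 2 — N16, N3 seize.
  N16 sheds 90 L/s to N24, N29, N5: 30 each.
    N24: 90+30 = 120 > 100
    N29: 20+30 = 50 ≤ 60
    N5: 10+30 = 40 ≤ 60
  N3 sheds 160 L/s to N24, N29, N5: 53 each (1 lost).
    N24: 120+53 = 173 > 100
    N29: 50+53 = 103 > 60
    N5: 40+53 = 93 > 60
Round 3 — N24, N29, N5 seize.
  N24 sheds 173 L/s: no online neighbours, lost.
  N29 sheds 103 L/s to N22, N23: 51 each (1 lost).
    N22: 10+51 = 61 ≤ 70
    N23: 40+51 = 91 > 60
  N5 sheds 93 L/s to N23: 93 each.
    N23: 91+93 = 184 > 60
Round 4 — N23 seizes.
  N23 sheds 184 L/s: no online neighbours, lost.
No further seizures.

7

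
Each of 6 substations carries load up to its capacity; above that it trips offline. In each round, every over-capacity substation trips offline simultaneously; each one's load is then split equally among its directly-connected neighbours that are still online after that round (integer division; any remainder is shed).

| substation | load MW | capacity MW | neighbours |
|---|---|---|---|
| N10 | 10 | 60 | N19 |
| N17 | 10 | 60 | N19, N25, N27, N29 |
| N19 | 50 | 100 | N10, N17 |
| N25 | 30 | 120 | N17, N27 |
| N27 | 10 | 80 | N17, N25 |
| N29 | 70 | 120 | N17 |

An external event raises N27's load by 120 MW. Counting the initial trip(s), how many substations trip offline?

2

Round 1 — N27 at 130 > 80. N27 trips offline.
  N27 sheds 130 MW to N17, N25: 65 each.
    N17: 10+65 = 75 > 60
    N25: 30+65 = 95 ≤ 120
Round 2 — N17 trips offline.
  N17 sheds 75 MW to N19, N25, N29: 25 each.
    N19: 50+25 = 75 ≤ 100
    N25: 95+25 = 120 ≤ 120
    N29: 70+25 = 95 ≤ 120
No further trips.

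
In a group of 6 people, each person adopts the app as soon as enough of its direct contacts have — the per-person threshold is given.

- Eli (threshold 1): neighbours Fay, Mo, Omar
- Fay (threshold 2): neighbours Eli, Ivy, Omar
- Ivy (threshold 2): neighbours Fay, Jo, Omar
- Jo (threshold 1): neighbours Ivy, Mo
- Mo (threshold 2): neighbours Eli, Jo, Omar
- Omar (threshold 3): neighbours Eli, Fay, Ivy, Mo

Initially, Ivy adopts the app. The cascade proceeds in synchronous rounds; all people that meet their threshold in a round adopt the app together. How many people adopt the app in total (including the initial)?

Round 1 — Ivy adopts the app (initial).
Round 2 — checking thresholds:
  Fay: 1 of 3 neighbours < 2, not yet.
  Jo: 1 of 2 neighbours ≥ 1, adopts the app.
  Omar: 1 of 4 neighbours < 3, not yet.
Round 3 — no new adoptions; cascade stops.

2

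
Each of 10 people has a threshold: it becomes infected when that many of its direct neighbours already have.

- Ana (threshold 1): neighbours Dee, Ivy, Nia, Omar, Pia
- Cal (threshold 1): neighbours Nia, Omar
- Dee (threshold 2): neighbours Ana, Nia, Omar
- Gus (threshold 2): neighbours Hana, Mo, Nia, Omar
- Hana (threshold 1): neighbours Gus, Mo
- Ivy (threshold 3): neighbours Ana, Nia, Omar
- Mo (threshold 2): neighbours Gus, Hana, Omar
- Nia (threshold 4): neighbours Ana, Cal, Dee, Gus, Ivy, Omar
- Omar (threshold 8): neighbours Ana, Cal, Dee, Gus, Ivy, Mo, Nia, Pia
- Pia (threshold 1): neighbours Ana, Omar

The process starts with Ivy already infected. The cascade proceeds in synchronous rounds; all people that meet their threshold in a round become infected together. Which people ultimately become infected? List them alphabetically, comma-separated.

Round 1 — Ivy becomes infected (initial).
Round 2 — checking thresholds:
  Ana: 1 of 5 neighbours ≥ 1, becomes infected.
  Nia: 1 of 6 neighbours < 4, holds.
  Omar: 1 of 8 neighbours < 8, holds.
Round 3 — checking thresholds:
  Dee: 1 of 3 neighbours < 2, holds.
  Nia: 2 of 6 neighbours < 4, holds.
  Omar: 2 of 8 neighbours < 8, holds.
  Pia: 1 of 2 neighbours ≥ 1, becomes infected.
Round 4 — no new infections; cascade stops.

Ana, Ivy, Pia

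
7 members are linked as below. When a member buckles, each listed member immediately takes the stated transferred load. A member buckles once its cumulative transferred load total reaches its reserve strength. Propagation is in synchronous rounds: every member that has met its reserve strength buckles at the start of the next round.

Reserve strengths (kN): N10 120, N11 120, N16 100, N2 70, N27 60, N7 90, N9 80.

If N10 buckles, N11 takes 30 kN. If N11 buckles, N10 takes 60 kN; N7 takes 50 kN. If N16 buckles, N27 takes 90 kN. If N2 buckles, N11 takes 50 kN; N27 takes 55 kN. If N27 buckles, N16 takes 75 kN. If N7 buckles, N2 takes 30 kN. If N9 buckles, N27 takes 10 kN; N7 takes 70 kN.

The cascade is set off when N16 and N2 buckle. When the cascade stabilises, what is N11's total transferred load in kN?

50

Round 1 — N16, N2 buckle (initial).
  N11: +50 → 50 < 120
  N27: +90+55 → 145 ≥ 60
Round 2 — N27 buckles.
No further bucklings.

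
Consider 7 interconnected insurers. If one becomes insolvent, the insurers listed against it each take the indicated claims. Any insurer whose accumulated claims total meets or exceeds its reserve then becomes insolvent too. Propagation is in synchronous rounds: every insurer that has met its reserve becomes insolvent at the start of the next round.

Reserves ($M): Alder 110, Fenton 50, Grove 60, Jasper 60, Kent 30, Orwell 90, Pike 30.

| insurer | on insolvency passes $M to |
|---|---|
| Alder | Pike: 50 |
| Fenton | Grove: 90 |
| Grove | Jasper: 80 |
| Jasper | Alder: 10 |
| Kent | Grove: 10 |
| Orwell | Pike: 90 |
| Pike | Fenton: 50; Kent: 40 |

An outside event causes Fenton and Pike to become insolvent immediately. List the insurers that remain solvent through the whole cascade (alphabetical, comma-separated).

Round 1 — Fenton, Pike become insolvent (initial).
  Grove: +90 → 90 ≥ 60
  Kent: +40 → 40 ≥ 30
Round 2 — Grove, Kent become insolvent.
  Jasper: +80 → 80 ≥ 60
Round 3 — Jasper becomes insolvent.
  Alder: +10 → 10 < 110
No further insolvencies.

Alder, Orwell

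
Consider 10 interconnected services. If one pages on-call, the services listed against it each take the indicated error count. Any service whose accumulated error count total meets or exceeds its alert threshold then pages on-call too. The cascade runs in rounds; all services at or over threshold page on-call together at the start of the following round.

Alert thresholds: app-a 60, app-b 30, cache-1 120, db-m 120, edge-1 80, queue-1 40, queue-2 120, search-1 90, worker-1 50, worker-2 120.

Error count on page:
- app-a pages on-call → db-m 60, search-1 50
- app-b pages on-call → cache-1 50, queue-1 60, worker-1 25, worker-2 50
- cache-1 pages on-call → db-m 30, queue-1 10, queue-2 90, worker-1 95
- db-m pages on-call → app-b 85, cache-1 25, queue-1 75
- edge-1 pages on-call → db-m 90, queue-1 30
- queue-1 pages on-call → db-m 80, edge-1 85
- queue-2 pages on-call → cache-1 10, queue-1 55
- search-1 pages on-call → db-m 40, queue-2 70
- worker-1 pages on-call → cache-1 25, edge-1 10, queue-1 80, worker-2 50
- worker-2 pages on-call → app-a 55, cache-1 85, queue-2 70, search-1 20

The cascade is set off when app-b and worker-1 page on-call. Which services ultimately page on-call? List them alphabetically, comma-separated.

Round 1 — app-b, worker-1 page on-call (initial).
  cache-1: +50+25 → 75 < 120
  edge-1: +10 → 10 < 80
  queue-1: +60+80 → 140 ≥ 40
  worker-2: +50+50 → 100 < 120
Round 2 — queue-1 pages on-call.
  db-m: +80 → 80 < 120
  edge-1: +85 → 95 ≥ 80
Round 3 — edge-1 pages on-call.
  db-m: +90 → 170 ≥ 120
Round 4 — db-m pages on-call.
  cache-1: +25 → 100 < 120
No further pages.

app-b, db-m, edge-1, queue-1, worker-1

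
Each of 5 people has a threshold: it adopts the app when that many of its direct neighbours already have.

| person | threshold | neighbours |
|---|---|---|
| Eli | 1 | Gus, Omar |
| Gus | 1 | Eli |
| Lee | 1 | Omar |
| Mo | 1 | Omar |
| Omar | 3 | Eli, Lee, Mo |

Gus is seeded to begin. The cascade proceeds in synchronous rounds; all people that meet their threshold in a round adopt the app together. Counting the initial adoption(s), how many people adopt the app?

2

Round 1 — Gus adopts the app (initial).
Round 2 — checking thresholds:
  Eli: 1 of 2 neighbours ≥ 1, adopts the app.
Round 3 — no new adoptions; cascade stops.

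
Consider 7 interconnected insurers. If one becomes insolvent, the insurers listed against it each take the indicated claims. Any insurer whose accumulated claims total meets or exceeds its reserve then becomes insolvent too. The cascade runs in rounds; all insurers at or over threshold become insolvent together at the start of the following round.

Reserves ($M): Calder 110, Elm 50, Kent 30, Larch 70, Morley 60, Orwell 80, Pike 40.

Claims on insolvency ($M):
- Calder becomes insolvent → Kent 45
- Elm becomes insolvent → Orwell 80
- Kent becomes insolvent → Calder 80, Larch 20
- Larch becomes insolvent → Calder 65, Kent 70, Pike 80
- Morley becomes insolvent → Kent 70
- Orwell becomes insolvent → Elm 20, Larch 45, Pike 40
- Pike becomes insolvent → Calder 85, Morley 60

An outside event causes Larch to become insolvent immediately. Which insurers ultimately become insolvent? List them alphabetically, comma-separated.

Calder, Kent, Larch, Morley, Pike

Round 1 — Larch becomes insolvent (initial).
  Calder: +65 → 65 < 110
  Kent: +70 → 70 ≥ 30
  Pike: +80 → 80 ≥ 40
Round 2 — Kent, Pike become insolvent.
  Calder: +80+85 → 230 ≥ 110
  Morley: +60 → 60 ≥ 60
Round 3 — Calder, Morley become insolvent.
No further insolvencies.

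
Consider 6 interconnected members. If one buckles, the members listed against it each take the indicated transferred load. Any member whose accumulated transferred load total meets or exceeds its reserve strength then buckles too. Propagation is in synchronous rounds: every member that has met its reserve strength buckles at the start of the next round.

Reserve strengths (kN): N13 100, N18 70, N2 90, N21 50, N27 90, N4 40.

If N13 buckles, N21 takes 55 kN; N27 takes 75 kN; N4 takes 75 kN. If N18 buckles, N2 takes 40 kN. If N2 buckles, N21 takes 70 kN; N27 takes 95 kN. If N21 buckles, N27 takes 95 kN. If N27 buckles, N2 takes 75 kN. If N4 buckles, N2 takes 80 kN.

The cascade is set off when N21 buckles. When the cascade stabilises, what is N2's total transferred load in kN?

Round 1 — N21 buckles (initial).
  N27: +95 → 95 ≥ 90
Round 2 — N27 buckles.
  N2: +75 → 75 < 90
No further bucklings.

75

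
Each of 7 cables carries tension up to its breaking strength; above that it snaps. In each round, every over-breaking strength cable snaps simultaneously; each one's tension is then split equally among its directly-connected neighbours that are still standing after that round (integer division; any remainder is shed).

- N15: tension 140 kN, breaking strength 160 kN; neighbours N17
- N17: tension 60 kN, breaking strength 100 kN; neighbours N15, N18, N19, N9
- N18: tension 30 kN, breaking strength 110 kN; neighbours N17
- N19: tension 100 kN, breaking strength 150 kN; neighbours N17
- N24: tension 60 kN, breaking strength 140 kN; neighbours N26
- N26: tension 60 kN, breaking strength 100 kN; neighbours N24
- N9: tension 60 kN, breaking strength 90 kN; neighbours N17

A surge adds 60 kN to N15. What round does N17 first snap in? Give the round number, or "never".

Round 1 — N15 at 200 > 160. N15 snaps.
  N15 sheds 200 kN to N17: 200 each.
    N17: 60+200 = 260 > 100
Round 2 — N17 snaps.
  N17 sheds 260 kN to N18, N19, N9: 86 each (2 lost).
    N18: 30+86 = 116 > 110
    N19: 100+86 = 186 > 150
    N9: 60+86 = 146 > 90
Round 3 — N18, N19, N9 snap.
  N18 sheds 116 kN: no online neighbours, lost.
  N19 sheds 186 kN: no online neighbours, lost.
  N9 sheds 146 kN: no online neighbours, lost.
No further breaks.

2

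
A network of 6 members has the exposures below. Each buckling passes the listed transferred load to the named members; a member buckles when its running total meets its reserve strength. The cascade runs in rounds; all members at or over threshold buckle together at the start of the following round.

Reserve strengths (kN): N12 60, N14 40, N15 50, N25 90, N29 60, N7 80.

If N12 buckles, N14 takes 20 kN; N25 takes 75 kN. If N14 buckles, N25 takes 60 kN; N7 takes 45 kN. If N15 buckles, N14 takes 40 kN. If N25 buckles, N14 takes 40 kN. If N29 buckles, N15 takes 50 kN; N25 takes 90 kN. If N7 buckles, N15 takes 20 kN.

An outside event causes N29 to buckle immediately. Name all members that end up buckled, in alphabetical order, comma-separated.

N14, N15, N25, N29

Round 1 — N29 buckles (initial).
  N15: +50 → 50 ≥ 50
  N25: +90 → 90 ≥ 90
Round 2 — N15, N25 buckle.
  N14: +40+40 → 80 ≥ 40
Round 3 — N14 buckles.
  N7: +45 → 45 < 80
No further bucklings.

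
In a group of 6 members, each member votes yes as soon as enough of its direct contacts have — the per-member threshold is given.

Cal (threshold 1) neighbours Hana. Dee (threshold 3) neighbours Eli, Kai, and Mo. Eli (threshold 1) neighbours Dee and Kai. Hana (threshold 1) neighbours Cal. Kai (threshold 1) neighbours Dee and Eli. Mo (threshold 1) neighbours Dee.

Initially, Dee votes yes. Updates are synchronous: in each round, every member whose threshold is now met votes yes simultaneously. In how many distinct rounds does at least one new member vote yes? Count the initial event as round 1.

Round 1 — Dee votes yes (initial).
Round 2 — checking thresholds:
  Eli: 1 of 2 neighbours ≥ 1, votes yes.
  Kai: 1 of 2 neighbours ≥ 1, votes yes.
  Mo: 1 of 1 neighbours ≥ 1, votes yes.
Round 3 — no new yes votes; cascade stops.

2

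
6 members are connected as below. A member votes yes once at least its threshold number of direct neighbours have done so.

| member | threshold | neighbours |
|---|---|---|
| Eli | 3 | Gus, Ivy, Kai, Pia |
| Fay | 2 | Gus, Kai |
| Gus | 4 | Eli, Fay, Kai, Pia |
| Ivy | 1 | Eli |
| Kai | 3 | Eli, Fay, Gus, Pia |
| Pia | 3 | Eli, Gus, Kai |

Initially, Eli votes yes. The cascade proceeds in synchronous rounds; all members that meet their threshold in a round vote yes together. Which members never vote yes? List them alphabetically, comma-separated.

Round 1 — Eli votes yes (initial).
Round 2 — checking thresholds:
  Gus: 1 of 4 neighbours < 4, below threshold.
  Ivy: 1 of 1 neighbours ≥ 1, votes yes.
  Kai: 1 of 4 neighbours < 3, below threshold.
  Pia: 1 of 3 neighbours < 3, below threshold.
Round 3 — no new yes votes; cascade stops.

Fay, Gus, Kai, Pia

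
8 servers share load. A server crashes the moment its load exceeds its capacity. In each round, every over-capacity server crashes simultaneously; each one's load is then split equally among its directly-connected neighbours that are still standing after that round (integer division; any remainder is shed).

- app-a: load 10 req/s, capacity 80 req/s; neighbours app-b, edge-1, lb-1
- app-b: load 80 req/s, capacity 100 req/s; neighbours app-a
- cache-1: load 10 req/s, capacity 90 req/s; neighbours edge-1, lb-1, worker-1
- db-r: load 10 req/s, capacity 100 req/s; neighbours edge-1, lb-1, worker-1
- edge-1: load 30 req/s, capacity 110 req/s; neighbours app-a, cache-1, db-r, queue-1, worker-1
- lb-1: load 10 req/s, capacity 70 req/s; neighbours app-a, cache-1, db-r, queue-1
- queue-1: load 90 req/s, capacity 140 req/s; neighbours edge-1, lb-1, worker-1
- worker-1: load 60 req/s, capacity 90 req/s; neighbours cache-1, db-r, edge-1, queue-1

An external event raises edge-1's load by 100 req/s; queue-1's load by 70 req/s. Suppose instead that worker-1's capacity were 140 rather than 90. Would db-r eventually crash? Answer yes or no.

yes

With worker-1's capacity at 140:
Round 1 — edge-1 at 130 > 110; queue-1 at 160 > 140. edge-1, queue-1 crash.
  edge-1 sheds 130 req/s to app-a, cache-1, db-r, worker-1: 32 each (2 lost).
    app-a: 10+32 = 42 ≤ 80
    cache-1: 10+32 = 42 ≤ 90
    db-r: 10+32 = 42 ≤ 100
    worker-1: 60+32 = 92 ≤ 140
  queue-1 sheds 160 req/s to lb-1, worker-1: 80 each.
    lb-1: 10+80 = 90 > 70
    worker-1: 92+80 = 172 > 140
Round 2 — lb-1, worker-1 crash.
  lb-1 sheds 90 req/s to app-a, cache-1, db-r: 30 each.
    app-a: 42+30 = 72 ≤ 80
    cache-1: 42+30 = 72 ≤ 90
    db-r: 42+30 = 72 ≤ 100
  worker-1 sheds 172 req/s to cache-1, db-r: 86 each.
    cache-1: 72+86 = 158 > 90
    db-r: 72+86 = 158 > 100
Round 3 — cache-1, db-r crash.
  cache-1 sheds 158 req/s: no online neighbours, lost.
  db-r sheds 158 req/s: no online neighbours, lost.
No further crashes.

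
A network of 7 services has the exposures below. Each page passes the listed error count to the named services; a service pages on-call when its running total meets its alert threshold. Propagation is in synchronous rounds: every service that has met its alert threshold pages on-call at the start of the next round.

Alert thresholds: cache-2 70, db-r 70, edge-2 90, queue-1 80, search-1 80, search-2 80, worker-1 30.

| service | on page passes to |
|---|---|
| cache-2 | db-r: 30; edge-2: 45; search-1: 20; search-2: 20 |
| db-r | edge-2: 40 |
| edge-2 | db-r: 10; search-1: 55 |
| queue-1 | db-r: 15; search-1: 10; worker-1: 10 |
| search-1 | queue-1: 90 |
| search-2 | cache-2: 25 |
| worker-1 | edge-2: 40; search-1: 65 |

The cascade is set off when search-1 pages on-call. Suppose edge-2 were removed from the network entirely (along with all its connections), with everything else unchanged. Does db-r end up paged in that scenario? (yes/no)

no

With edge-2 removed:
Round 1 — search-1 pages on-call (initial).
  queue-1: +90 → 90 ≥ 80
Round 2 — queue-1 pages on-call.
  db-r: +15 → 15 < 70
  worker-1: +10 → 10 < 30
No further pages.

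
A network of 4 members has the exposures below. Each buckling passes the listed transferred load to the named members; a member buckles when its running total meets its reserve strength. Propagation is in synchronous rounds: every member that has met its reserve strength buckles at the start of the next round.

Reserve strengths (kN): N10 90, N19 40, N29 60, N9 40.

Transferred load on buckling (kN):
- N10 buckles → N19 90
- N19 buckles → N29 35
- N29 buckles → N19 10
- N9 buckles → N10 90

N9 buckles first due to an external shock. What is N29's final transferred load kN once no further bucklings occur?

Round 1 — N9 buckles (initial).
  N10: +90 → 90 ≥ 90
Round 2 — N10 buckles.
  N19: +90 → 90 ≥ 40
Round 3 — N19 buckles.
  N29: +35 → 35 < 60
No further bucklings.

35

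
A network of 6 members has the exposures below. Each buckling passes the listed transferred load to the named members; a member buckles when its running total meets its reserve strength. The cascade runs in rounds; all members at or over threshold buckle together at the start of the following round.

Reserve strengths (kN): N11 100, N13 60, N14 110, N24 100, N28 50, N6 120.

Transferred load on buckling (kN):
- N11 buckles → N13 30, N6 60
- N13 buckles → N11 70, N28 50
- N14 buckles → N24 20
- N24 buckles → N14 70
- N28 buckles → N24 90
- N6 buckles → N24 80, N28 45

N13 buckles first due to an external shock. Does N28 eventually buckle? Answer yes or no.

Round 1 — N13 buckles (initial).
  N11: +70 → 70 < 100
  N28: +50 → 50 ≥ 50
Round 2 — N28 buckles.
  N24: +90 → 90 < 100
No further bucklings.

yes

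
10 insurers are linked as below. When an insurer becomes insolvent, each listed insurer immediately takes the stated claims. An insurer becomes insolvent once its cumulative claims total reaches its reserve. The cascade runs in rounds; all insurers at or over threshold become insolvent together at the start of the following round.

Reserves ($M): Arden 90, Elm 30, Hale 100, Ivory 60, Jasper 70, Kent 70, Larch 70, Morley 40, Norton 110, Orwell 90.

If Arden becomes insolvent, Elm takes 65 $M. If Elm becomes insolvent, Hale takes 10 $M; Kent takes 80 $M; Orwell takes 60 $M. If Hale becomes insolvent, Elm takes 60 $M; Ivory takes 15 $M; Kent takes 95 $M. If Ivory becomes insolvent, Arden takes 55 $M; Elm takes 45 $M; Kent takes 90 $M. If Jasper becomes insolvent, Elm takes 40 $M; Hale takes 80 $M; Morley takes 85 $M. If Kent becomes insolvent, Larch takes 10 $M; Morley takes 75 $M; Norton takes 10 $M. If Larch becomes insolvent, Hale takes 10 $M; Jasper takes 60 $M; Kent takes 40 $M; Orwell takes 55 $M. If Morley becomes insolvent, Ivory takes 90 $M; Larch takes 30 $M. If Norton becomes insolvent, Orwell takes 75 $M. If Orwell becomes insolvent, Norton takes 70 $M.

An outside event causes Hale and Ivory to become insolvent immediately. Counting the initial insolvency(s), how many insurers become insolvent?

Round 1 — Hale, Ivory become insolvent (initial).
  Arden: +55 → 55 < 90
  Elm: +60+45 → 105 ≥ 30
  Kent: +95+90 → 185 ≥ 70
Round 2 — Elm, Kent become insolvent.
  Larch: +10 → 10 < 70
  Morley: +75 → 75 ≥ 40
  Norton: +10 → 10 < 110
  Orwell: +60 → 60 < 90
Round 3 — Morley becomes insolvent.
  Larch: +30 → 40 < 70
No further insolvencies.

5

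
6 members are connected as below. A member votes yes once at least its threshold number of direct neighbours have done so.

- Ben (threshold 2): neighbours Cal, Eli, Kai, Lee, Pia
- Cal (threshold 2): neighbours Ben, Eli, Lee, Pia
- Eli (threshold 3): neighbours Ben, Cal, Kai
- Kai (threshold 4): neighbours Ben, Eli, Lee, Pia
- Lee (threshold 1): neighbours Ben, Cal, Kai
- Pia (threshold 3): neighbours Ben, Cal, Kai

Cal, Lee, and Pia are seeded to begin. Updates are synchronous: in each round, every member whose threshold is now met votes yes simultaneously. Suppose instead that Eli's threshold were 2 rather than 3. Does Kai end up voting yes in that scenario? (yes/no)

yes

With Eli's threshold at 2:
Round 1 — Cal, Lee, Pia vote yes (initial).
Round 2 — checking thresholds:
  Ben: 3 of 5 neighbours ≥ 2, votes yes.
  Eli: 1 of 3 neighbours < 2, not yet.
  Kai: 2 of 4 neighbours < 4, not yet.
Round 3 — checking thresholds:
  Eli: 2 of 3 neighbours ≥ 2, votes yes.
  Kai: 3 of 4 neighbours < 4, not yet.
Round 4 — checking thresholds:
  Kai: 4 of 4 neighbours ≥ 4, votes yes.
Round 5 — no new yes votes; cascade stops.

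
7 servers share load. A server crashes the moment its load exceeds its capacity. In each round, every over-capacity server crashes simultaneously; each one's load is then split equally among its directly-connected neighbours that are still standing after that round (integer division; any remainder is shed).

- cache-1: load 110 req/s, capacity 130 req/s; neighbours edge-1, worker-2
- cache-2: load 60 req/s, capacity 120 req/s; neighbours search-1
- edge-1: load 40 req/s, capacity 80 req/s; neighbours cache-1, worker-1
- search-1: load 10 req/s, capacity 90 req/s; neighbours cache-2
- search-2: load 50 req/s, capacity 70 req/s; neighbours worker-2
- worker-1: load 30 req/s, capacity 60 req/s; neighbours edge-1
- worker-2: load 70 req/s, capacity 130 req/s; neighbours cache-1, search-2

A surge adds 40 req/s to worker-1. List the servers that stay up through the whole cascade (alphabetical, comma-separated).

cache-2, search-1

Round 1 — worker-1 at 70 > 60. worker-1 crashes.
  worker-1 sheds 70 req/s to edge-1: 70 each.
    edge-1: 40+70 = 110 > 80
Round 2 — edge-1 crashes.
  edge-1 sheds 110 req/s to cache-1: 110 each.
    cache-1: 110+110 = 220 > 130
Round 3 — cache-1 crashes.
  cache-1 sheds 220 req/s to worker-2: 220 each.
    worker-2: 70+220 = 290 > 130
Round 4 — worker-2 crashes.
  worker-2 sheds 290 req/s to search-2: 290 each.
    search-2: 50+290 = 340 > 70
Round 5 — search-2 crashes.
  search-2 sheds 340 req/s: no online neighbours, lost.
No further crashes.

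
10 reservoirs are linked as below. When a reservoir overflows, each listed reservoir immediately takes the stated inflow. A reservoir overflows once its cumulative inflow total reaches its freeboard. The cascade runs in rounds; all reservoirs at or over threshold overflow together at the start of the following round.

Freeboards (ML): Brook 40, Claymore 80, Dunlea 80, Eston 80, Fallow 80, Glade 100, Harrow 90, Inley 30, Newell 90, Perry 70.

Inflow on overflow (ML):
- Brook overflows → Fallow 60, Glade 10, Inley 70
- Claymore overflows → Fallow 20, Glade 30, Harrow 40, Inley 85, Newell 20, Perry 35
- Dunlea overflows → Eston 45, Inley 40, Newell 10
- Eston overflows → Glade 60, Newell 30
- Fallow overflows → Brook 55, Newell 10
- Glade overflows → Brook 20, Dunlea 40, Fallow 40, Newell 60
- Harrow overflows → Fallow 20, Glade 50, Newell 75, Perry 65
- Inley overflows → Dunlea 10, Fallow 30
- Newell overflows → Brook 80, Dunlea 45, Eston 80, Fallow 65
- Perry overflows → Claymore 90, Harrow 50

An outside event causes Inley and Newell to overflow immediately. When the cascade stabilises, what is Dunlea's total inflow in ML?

55

Round 1 — Inley, Newell overflow (initial).
  Brook: +80 → 80 ≥ 40
  Dunlea: +10+45 → 55 < 80
  Eston: +80 → 80 ≥ 80
  Fallow: +30+65 → 95 ≥ 80
Round 2 — Brook, Eston, Fallow overflow.
  Glade: +10+60 → 70 < 100
No further overflows.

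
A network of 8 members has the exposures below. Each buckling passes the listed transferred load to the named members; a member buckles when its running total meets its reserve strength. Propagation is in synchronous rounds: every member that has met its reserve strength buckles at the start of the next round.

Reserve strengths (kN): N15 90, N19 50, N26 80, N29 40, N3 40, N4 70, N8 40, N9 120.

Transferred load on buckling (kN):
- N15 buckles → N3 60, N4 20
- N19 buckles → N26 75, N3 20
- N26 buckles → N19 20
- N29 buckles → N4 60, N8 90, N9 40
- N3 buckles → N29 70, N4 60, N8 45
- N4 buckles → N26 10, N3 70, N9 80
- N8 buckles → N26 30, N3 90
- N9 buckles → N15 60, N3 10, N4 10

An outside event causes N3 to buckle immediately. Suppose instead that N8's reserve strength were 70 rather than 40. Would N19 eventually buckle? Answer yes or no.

no

With N8's reserve strength at 70:
Round 1 — N3 buckles (initial).
  N29: +70 → 70 ≥ 40
  N4: +60 → 60 < 70
  N8: +45 → 45 < 70
Round 2 — N29 buckles.
  N4: +60 → 120 ≥ 70
  N8: +90 → 135 ≥ 70
  N9: +40 → 40 < 120
Round 3 — N4, N8 buckle.
  N26: +10+30 → 40 < 80
  N9: +80 → 120 ≥ 120
Round 4 — N9 buckles.
  N15: +60 → 60 < 90
No further bucklings.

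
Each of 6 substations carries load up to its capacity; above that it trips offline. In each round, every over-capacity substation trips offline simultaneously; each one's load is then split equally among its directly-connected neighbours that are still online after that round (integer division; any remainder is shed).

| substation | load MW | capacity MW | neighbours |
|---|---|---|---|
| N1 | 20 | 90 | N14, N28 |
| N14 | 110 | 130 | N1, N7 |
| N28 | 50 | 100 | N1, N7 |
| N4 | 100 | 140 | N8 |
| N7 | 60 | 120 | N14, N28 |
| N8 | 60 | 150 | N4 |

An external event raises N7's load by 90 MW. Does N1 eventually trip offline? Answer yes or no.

Round 1 — N7 at 150 > 120. N7 trips offline.
  N7 sheds 150 MW to N14, N28: 75 each.
    N14: 110+75 = 185 > 130
    N28: 50+75 = 125 > 100
Round 2 — N14, N28 trip offline.
  N14 sheds 185 MW to N1: 185 each.
    N1: 20+185 = 205 > 90
  N28 sheds 125 MW to N1: 125 each.
    N1: 205+125 = 330 > 90
Round 3 — N1 trips offline.
  N1 sheds 330 MW: no online neighbours, lost.
No further trips.

yes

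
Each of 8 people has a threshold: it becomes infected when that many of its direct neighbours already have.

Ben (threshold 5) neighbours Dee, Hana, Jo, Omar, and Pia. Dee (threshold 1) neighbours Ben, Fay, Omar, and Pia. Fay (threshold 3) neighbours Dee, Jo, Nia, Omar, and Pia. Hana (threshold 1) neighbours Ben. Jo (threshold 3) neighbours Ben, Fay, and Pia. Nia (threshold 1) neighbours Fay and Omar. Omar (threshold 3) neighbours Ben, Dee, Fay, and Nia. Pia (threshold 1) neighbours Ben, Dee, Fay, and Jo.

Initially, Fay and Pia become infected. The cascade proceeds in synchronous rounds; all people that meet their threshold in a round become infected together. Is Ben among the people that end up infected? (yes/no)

no

Round 1 — Fay, Pia become infected (initial).
Round 2 — checking thresholds:
  Ben: 1 of 5 neighbours < 5, not yet.
  Dee: 2 of 4 neighbours ≥ 1, becomes infected.
  Jo: 2 of 3 neighbours < 3, not yet.
  Nia: 1 of 2 neighbours ≥ 1, becomes infected.
  Omar: 1 of 4 neighbours < 3, not yet.
Round 3 — checking thresholds:
  Ben: 2 of 5 neighbours < 5, not yet.
  Jo: 2 of 3 neighbours < 3, not yet.
  Omar: 3 of 4 neighbours ≥ 3, becomes infected.
Round 4 — no new infections; cascade stops.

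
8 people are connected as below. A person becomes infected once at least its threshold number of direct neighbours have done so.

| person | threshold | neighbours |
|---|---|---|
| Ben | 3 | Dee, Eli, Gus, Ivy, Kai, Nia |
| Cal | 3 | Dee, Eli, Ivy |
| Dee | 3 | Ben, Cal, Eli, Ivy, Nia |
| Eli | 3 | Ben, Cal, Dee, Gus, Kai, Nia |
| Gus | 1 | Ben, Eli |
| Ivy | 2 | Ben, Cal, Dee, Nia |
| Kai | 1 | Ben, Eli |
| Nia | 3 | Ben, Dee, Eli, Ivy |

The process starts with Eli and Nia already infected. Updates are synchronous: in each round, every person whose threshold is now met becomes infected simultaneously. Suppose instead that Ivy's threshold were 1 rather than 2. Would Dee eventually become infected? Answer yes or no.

yes

With Ivy's threshold at 1:
Round 1 — Eli, Nia become infected (initial).
Round 2 — checking thresholds:
  Ben: 2 of 6 neighbours < 3, not yet.
  Cal: 1 of 3 neighbours < 3, not yet.
  Dee: 2 of 5 neighbours < 3, not yet.
  Gus: 1 of 2 neighbours ≥ 1, becomes infected.
  Ivy: 1 of 4 neighbours ≥ 1, becomes infected.
  Kai: 1 of 2 neighbours ≥ 1, becomes infected.
Round 3 — checking thresholds:
  Ben: 5 of 6 neighbours ≥ 3, becomes infected.
  Cal: 2 of 3 neighbours < 3, not yet.
  Dee: 3 of 5 neighbours ≥ 3, becomes infected.
Round 4 — checking thresholds:
  Cal: 3 of 3 neighbours ≥ 3, becomes infected.
Round 5 — no new infections; cascade stops.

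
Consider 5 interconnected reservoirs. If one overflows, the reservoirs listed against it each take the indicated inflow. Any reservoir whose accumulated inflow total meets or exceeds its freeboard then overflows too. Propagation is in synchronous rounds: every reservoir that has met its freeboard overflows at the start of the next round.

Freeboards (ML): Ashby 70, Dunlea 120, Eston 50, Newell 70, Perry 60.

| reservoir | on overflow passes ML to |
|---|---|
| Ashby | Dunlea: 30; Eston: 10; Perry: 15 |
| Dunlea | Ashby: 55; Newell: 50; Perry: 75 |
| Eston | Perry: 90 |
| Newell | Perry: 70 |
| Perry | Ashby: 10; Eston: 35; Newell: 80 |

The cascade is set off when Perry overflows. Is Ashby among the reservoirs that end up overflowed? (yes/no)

Round 1 — Perry overflows (initial).
  Ashby: +10 → 10 < 70
  Eston: +35 → 35 < 50
  Newell: +80 → 80 ≥ 70
Round 2 — Newell overflows.
No further overflows.

no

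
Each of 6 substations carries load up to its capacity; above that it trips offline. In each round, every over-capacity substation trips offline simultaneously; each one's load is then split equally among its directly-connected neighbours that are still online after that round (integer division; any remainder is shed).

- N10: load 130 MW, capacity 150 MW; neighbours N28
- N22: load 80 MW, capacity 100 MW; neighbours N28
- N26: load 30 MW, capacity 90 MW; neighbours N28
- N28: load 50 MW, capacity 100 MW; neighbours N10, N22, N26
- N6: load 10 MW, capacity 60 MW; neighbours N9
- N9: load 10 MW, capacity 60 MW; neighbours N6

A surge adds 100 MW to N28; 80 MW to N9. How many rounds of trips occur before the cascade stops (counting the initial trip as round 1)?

2

Round 1 — N28 at 150 > 100; N9 at 90 > 60. N28, N9 trip offline.
  N28 sheds 150 MW to N10, N22, N26: 50 each.
    N10: 130+50 = 180 > 150
    N22: 80+50 = 130 > 100
    N26: 30+50 = 80 ≤ 90
  N9 sheds 90 MW to N6: 90 each.
    N6: 10+90 = 100 > 60
Round 2 — N10, N22, N6 trip offline.
  N10 sheds 180 MW: no online neighbours, lost.
  N22 sheds 130 MW: no online neighbours, lost.
  N6 sheds 100 MW: no online neighbours, lost.
No further trips.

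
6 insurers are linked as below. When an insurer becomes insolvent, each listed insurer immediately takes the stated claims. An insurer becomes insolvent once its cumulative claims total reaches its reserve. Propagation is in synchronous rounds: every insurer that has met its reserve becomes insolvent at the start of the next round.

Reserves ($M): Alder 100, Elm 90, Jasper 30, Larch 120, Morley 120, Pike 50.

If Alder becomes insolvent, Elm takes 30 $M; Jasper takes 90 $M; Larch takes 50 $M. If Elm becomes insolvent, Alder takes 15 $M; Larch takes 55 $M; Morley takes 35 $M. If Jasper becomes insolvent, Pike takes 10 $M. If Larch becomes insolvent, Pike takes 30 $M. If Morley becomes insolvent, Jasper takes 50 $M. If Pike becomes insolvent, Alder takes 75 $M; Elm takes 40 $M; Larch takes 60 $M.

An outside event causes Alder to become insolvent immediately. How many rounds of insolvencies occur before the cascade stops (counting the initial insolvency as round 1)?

2

Round 1 — Alder becomes insolvent (initial).
  Elm: +30 → 30 < 90
  Jasper: +90 → 90 ≥ 30
  Larch: +50 → 50 < 120
Round 2 — Jasper becomes insolvent.
  Pike: +10 → 10 < 50
No further insolvencies.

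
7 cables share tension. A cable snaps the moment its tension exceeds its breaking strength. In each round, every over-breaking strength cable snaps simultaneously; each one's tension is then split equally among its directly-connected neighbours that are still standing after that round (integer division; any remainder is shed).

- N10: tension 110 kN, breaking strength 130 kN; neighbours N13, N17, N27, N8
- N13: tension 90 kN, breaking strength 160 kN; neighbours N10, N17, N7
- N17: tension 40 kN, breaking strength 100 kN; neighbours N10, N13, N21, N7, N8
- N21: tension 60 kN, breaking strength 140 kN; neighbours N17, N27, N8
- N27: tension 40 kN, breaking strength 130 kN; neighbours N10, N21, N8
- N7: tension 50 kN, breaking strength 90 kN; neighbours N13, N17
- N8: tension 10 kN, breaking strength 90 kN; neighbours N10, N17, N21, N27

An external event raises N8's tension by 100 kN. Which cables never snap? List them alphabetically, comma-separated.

N21, N27

Round 1 — N8 at 110 > 90. N8 snaps.
  N8 sheds 110 kN to N10, N17, N21, N27: 27 each (2 lost).
    N10: 110+27 = 137 > 130
    N17: 40+27 = 67 ≤ 100
    N21: 60+27 = 87 ≤ 140
    N27: 40+27 = 67 ≤ 130
Round 2 — N10 snaps.
  N10 sheds 137 kN to N13, N17, N27: 45 each (2 lost).
    N13: 90+45 = 135 ≤ 160
    N17: 67+45 = 112 > 100
    N27: 67+45 = 112 ≤ 130
Round 3 — N17 snaps.
  N17 sheds 112 kN to N13, N21, N7: 37 each (1 lost).
    N13: 135+37 = 172 > 160
    N21: 87+37 = 124 ≤ 140
    N7: 50+37 = 87 ≤ 90
Round 4 — N13 snaps.
  N13 sheds 172 kN to N7: 172 each.
    N7: 87+172 = 259 > 90
Round 5 — N7 snaps.
  N7 sheds 259 kN: no online neighbours, lost.
No further breaks.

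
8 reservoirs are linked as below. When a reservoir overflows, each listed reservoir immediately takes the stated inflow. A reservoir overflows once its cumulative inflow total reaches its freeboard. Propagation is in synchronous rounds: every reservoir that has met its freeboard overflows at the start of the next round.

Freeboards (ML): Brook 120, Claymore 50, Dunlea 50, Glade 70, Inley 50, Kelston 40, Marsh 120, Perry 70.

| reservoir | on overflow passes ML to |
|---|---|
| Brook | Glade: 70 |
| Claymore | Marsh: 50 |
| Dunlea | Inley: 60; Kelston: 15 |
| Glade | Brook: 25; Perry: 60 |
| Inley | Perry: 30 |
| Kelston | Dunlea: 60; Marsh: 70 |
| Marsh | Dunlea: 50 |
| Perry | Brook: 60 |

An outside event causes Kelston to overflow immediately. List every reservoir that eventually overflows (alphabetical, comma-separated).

Round 1 — Kelston overflows (initial).
  Dunlea: +60 → 60 ≥ 50
  Marsh: +70 → 70 < 120
Round 2 — Dunlea overflows.
  Inley: +60 → 60 ≥ 50
Round 3 — Inley overflows.
  Perry: +30 → 30 < 70
No further overflows.

Dunlea, Inley, Kelston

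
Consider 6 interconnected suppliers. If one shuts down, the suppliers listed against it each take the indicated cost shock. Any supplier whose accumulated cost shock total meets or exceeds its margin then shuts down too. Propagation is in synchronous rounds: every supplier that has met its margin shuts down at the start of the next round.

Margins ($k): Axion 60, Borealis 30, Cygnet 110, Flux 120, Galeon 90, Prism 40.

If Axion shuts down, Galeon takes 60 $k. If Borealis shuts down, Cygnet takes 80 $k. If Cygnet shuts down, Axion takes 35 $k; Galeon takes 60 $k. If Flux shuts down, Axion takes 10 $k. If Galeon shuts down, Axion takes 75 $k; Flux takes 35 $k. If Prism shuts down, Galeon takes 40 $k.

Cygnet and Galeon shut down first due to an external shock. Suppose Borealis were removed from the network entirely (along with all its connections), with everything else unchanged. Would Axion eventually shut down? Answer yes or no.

yes

With Borealis removed:
Round 1 — Cygnet, Galeon shut down (initial).
  Axion: +35+75 → 110 ≥ 60
  Flux: +35 → 35 < 120
Round 2 — Axion shuts down.
No further shutdowns.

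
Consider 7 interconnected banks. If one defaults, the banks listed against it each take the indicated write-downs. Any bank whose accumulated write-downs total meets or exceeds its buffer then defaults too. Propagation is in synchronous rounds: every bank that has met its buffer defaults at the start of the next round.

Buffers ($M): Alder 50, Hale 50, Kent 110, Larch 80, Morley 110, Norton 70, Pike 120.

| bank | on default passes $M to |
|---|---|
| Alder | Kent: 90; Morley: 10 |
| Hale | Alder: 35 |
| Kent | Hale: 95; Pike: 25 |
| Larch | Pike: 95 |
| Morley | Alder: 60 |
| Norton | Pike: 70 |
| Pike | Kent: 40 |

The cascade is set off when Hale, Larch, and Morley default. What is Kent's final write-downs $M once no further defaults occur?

90

Round 1 — Hale, Larch, Morley default (initial).
  Alder: +35+60 → 95 ≥ 50
  Pike: +95 → 95 < 120
Round 2 — Alder defaults.
  Kent: +90 → 90 < 110
No further defaults.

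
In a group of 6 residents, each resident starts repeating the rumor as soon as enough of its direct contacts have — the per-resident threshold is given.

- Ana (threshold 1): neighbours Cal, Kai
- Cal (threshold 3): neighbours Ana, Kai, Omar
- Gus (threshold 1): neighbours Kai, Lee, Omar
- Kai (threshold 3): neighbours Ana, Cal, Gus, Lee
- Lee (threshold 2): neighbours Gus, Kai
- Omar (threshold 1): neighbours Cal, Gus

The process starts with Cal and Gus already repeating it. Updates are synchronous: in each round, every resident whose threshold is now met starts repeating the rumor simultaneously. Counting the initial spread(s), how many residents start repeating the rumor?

6

Round 1 — Cal, Gus start repeating the rumor (initial).
Round 2 — checking thresholds:
  Ana: 1 of 2 neighbours ≥ 1, starts repeating the rumor.
  Kai: 2 of 4 neighbours < 3, not yet.
  Lee: 1 of 2 neighbours < 2, not yet.
  Omar: 2 of 2 neighbours ≥ 1, starts repeating the rumor.
Round 3 — checking thresholds:
  Kai: 3 of 4 neighbours ≥ 3, starts repeating the rumor.
  Lee: 1 of 2 neighbours < 2, not yet.
Round 4 — checking thresholds:
  Lee: 2 of 2 neighbours ≥ 2, starts repeating the rumor.
Round 5 — no new spreads; cascade stops.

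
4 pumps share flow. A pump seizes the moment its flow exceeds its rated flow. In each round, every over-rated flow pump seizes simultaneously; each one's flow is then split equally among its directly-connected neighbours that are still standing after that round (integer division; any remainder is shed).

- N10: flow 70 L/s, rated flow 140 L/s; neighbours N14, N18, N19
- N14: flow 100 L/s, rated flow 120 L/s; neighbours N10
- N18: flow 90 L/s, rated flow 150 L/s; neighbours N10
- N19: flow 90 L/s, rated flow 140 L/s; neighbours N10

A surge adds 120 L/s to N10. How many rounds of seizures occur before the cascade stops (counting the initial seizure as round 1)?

2

Round 1 — N10 at 190 > 140. N10 seizes.
  N10 sheds 190 L/s to N14, N18, N19: 63 each (1 lost).
    N14: 100+63 = 163 > 120
    N18: 90+63 = 153 > 150
    N19: 90+63 = 153 > 140
Round 2 — N14, N18, N19 seize.
  N14 sheds 163 L/s: no online neighbours, lost.
  N18 sheds 153 L/s: no online neighbours, lost.
  N19 sheds 153 L/s: no online neighbours, lost.
No further seizures.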